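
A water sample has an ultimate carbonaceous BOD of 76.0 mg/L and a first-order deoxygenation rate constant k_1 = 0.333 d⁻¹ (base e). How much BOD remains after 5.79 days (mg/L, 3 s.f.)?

L ≈ 11.1 mg/L

L_t = L₀ e^(−k_1 t) = 76.0 × e^(−0.333×5.79) = 76.0 × 0.1454 = 11.05 mg/L.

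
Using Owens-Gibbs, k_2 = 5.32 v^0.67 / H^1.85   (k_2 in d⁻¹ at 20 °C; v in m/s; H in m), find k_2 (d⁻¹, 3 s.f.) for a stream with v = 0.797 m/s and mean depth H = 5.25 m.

k_2 = 5.32 × 0.797^0.67 / 5.25^1.85 = 5.32 × 0.8590 / 21.49 = 0.2126 d⁻¹.

k_2 ≈ 0.213 d⁻¹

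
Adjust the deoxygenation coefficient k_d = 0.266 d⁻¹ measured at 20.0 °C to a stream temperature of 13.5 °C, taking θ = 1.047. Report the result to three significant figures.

k_d(T₂) = k_d(T₁) · θ^(T₂−T₁) = 0.266 × 1.047^(13.5−20.0)
= 0.266 × 1.047^-6.50 = 0.266 × 0.7419 = 0.1973 d⁻¹.

k_d ≈ 0.197 d⁻¹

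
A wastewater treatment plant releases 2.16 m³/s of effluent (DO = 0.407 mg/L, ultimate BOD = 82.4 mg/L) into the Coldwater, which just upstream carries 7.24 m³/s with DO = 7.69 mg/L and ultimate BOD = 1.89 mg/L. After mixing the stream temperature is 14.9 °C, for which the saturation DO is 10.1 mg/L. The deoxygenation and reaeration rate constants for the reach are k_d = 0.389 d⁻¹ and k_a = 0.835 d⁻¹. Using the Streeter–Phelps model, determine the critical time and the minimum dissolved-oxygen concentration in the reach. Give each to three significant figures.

Mixed DO = (7.24×7.69 + 2.16×0.407)/(7.24+2.16) = 56.55/9.400 = 6.016 mg/L.
Mixed L₀ = (7.24×1.89 + 2.16×82.4)/(9.400) = 191.7/9.400 = 20.39 mg/L.
Initial deficit D₀ = C_s − DO₀ = 10.1 − 6.016 = 4.084 mg/L.
t_c = (1/0.4460) ln[(0.835/0.389)(1 − 4.084×0.4460/(0.389×20.39))] = 2.242 × ln(1.654) = 1.128 d.
D_c = (0.389/0.835) × 20.39 × e^(−0.389×1.128) = 0.4659 × 20.39 × 0.6449 = 6.126 mg/L.
Minimum DO = 10.1 − 6.126 = 3.974 mg/L.

t_c ≈ 1.13 d; minimum DO ≈ 3.97 mg/L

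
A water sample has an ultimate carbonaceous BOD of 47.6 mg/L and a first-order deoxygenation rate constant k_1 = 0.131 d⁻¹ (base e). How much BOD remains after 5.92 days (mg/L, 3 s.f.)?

L ≈ 21.9 mg/L

L_t = L₀ e^(−k_1 t) = 47.6 × e^(−0.131×5.92) = 47.6 × 0.4605 = 21.92 mg/L.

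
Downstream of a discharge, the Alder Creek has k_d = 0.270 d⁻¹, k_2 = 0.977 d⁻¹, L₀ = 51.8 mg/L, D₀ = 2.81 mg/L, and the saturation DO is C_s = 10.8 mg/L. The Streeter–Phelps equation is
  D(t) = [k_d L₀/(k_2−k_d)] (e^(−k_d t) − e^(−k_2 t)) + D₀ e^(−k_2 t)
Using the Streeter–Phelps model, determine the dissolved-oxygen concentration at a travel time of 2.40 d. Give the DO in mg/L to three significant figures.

k_d L₀/(k_2−k_d) = 0.270×51.8/(0.977−0.270) = 13.99/0.7070 = 19.78 mg/L.
e^(−k_d t) = e^(−0.270×2.400) = 0.5231; e^(−k_2 t) = e^(−0.977×2.400) = 0.09587.
D = 19.78 × (0.5231 − 0.09587) + 2.81 × 0.09587 = 8.451 + 0.2694 = 8.721 mg/L.
DO = C_s − D = 10.8 − 8.721 = 2.079 mg/L.

DO ≈ 2.08 mg/L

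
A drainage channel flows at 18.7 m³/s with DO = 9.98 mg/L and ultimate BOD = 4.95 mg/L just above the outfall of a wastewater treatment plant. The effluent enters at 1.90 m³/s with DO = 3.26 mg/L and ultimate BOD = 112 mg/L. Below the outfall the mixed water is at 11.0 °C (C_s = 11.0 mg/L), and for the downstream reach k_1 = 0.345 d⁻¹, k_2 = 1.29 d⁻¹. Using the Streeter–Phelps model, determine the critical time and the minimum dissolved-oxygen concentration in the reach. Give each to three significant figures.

t_c ≈ 1.01 d; minimum DO ≈ 8.21 mg/L

Mixed DO = (18.7×9.98 + 1.90×3.26)/(18.7+1.90) = 192.8/20.60 = 9.360 mg/L.
Mixed L₀ = (18.7×4.95 + 1.90×112)/(20.60) = 305.4/20.60 = 14.82 mg/L.
Initial deficit D₀ = C_s − DO₀ = 11.0 − 9.360 = 1.640 mg/L.
t_c = (1/0.9450) ln[(1.29/0.345)(1 − 1.640×0.9450/(0.345×14.82))] = 1.058 × ln(2.606) = 1.014 d.
D_c = (0.345/1.29) × 14.82 × e^(−0.345×1.014) = 0.2674 × 14.82 × 0.7049 = 2.795 mg/L.
Minimum DO = 11.0 − 2.795 = 8.205 mg/L.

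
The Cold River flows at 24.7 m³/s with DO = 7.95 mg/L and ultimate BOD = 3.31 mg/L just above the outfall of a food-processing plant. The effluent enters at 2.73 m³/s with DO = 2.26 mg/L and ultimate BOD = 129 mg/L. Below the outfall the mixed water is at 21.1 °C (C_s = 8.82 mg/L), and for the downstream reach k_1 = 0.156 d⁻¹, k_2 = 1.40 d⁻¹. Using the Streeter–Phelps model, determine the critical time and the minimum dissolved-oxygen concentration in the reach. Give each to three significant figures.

t_c ≈ 0.729 d; minimum DO ≈ 7.25 mg/L

Mixed DO = (24.7×7.95 + 2.73×2.26)/(24.7+2.73) = 202.5/27.43 = 7.384 mg/L.
Mixed L₀ = (24.7×3.31 + 2.73×129)/(27.43) = 433.9/27.43 = 15.82 mg/L.
Initial deficit D₀ = C_s − DO₀ = 8.82 − 7.384 = 1.436 mg/L.
t_c = (1/1.244) ln[(1.40/0.156)(1 − 1.436×1.244/(0.156×15.82))] = 0.8039 × ln(2.477) = 0.7291 d.
D_c = (0.156/1.40) × 15.82 × e^(−0.156×0.7291) = 0.1114 × 15.82 × 0.8925 = 1.573 mg/L.
Minimum DO = 8.82 − 1.573 = 7.247 mg/L.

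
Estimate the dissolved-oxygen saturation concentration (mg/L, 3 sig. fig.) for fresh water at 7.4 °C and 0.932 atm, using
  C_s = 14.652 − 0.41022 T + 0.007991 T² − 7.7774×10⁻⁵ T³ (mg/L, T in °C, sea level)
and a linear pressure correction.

At sea level: C_s = 14.652 − 0.41022×7.4 + 0.007991×7.4² − 7.7774×10⁻⁵×7.4³ = 12.02 mg/L.
Pressure correction: C_s' = 12.02 × 0.932 = 11.20 mg/L.

C_s ≈ 11.2 mg/L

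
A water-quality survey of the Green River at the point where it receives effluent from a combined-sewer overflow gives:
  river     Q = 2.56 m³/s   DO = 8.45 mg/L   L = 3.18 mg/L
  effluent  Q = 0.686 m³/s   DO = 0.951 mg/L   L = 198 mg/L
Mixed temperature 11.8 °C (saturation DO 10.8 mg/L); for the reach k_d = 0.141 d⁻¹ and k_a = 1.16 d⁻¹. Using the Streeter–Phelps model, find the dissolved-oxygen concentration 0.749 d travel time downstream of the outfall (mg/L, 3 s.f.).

DO ≈ 6.20 mg/L

Mixed DO = (2.56×8.45 + 0.686×0.951)/(2.56+0.686) = 22.28/3.246 = 6.865 mg/L.
Mixed L₀ = (2.56×3.18 + 0.686×198)/(3.246) = 144.0/3.246 = 44.35 mg/L.
Initial deficit D₀ = C_s − DO₀ = 10.8 − 6.865 = 3.935 mg/L.
D(0.749) = [0.141×44.35/(1.16−0.141)](e^(−0.141×0.749) − e^(−1.16×0.749)) + 3.935 e^(−1.16×0.749)
= 6.137 × (0.8998 − 0.4194) + 3.935 × 0.4194 = 4.598 mg/L.
DO = 10.8 − 4.598 = 6.202 mg/L.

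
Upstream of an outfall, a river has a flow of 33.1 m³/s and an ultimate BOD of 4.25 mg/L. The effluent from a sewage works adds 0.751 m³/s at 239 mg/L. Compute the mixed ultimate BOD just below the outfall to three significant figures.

9.46 mg/L

Flow-weighted mixing: C = (Q_r C_r + Q_w C_w)/(Q_r + Q_w)
= (33.1×4.25 + 0.751×239)/(33.1 + 0.751) = 320.2/33.85 = 9.458 mg/L.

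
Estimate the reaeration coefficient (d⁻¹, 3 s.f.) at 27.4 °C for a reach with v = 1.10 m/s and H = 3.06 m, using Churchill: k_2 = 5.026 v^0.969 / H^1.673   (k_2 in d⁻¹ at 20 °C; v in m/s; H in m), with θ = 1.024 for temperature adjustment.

k_2(20) = 5.026 × 1.10^0.969 / 3.06^1.673 = 5.026 × 1.097 / 6.495 = 0.8486 d⁻¹.
k_2(27.4) = 0.8486 × 1.024^(27.4−20) = 0.8486 × 1.192 = 1.011 d⁻¹.

k_2 ≈ 1.01 d⁻¹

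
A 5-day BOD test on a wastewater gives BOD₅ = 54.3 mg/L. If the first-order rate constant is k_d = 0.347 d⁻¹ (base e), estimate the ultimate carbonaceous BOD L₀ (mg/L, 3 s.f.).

L₀ ≈ 65.9 mg/L

BOD₅ = L₀(1 − e^(−5k_d)) ⇒ L₀ = BOD₅ / (1 − e^(−5×0.347))
= 54.3 / (1 − 0.1764) = 54.3 / 0.8236 = 65.93 mg/L.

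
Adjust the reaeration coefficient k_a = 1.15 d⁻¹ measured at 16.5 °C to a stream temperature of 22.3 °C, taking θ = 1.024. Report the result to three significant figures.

k_a ≈ 1.32 d⁻¹

k_a(T₂) = k_a(T₁) · θ^(T₂−T₁) = 1.15 × 1.024^(22.3−16.5)
= 1.15 × 1.024^5.80 = 1.15 × 1.147 = 1.320 d⁻¹.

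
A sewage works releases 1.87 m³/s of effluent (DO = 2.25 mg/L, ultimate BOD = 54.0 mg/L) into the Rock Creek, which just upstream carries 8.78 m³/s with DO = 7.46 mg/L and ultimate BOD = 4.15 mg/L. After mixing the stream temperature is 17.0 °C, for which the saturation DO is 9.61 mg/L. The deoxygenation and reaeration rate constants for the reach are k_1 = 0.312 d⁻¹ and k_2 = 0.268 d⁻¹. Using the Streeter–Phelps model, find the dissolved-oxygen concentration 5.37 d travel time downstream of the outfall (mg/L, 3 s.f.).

DO ≈ 4.32 mg/L

Mixed DO = (8.78×7.46 + 1.87×2.25)/(8.78+1.87) = 69.71/10.65 = 6.545 mg/L.
Mixed L₀ = (8.78×4.15 + 1.87×54.0)/(10.65) = 137.4/10.65 = 12.90 mg/L.
Initial deficit D₀ = C_s − DO₀ = 9.61 − 6.545 = 3.065 mg/L.
D(5.37) = [0.312×12.90/(0.268−0.312)](e^(−0.312×5.37) − e^(−0.268×5.37)) + 3.065 e^(−0.268×5.37)
= -91.49 × (0.1872 − 0.2371) + 3.065 × 0.2371 = 5.292 mg/L.
DO = 9.61 − 5.292 = 4.318 mg/L.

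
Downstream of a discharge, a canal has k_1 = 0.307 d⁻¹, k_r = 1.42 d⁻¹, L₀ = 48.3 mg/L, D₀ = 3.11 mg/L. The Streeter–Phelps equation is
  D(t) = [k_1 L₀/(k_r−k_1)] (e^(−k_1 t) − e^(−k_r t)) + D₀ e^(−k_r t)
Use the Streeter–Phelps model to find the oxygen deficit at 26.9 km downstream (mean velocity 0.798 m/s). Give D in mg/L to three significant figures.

D ≈ 5.95 mg/L

Travel time t = x/v = 26.9 km / (0.798 m/s) = 26900 m / 0.798 m/s = 33710 s = 0.3902 d.
k_1 L₀/(k_r−k_1) = 0.307×48.3/(1.42−0.307) = 14.83/1.113 = 13.32 mg/L.
e^(−k_1 t) = e^(−0.307×0.3902) = 0.8871; e^(−k_r t) = e^(−1.42×0.3902) = 0.5746.
D = 13.32 × (0.8871 − 0.5746) + 3.11 × 0.5746 = 4.163 + 1.787 = 5.950 mg/L.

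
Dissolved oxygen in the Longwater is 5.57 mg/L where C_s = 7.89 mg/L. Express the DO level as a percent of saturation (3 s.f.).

70.6 % saturation

% saturation = C/C_s × 100 = 5.57/7.89 × 100 = 70.6 %.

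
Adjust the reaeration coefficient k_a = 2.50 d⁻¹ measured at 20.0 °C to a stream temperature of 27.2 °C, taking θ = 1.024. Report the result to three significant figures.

k_a ≈ 2.97 d⁻¹

k_a(T₂) = k_a(T₁) · θ^(T₂−T₁) = 2.50 × 1.024^(27.2−20.0)
= 2.50 × 1.024^7.20 = 2.50 × 1.186 = 2.966 d⁻¹.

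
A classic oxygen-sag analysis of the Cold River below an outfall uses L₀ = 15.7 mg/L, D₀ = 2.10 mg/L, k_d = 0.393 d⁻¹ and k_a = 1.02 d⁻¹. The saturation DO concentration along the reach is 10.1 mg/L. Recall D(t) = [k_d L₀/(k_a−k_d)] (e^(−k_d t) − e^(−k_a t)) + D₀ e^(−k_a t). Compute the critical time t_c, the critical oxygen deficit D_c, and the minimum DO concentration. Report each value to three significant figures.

t_c ≈ 1.14 d; D_c ≈ 3.87 mg/L; min DO ≈ 6.23 mg/L

At the critical point dD/dt = 0, so k_d L₀ e^(−k_d t) = k_a D. Substituting D(t) from the Streeter–Phelps equation and solving for t gives
t_c = ln[(k_a/k_d)(1 − D₀(k_a−k_d)/(k_d L₀))] / (k_a−k_d).
Here k_a−k_d = 0.6270 d⁻¹ and 1 − D₀(k_a−k_d)/(k_d L₀) = 1 − 2.10×0.6270/(0.393×15.7) = 0.7866, so
t_c = ln(2.595 × 0.7866) / 0.6270 = 0.7137 / 0.6270 = 1.138 d.
D_c = (k_d/k_a) L₀ e^(−k_d t_c) = (0.393/1.02) × 15.7 × e^(−0.393×1.138) = 0.3853 × 15.7 × 0.6393 = 3.867 mg/L.
Minimum DO = C_s − D_c = 10.1 − 3.867 = 6.233 mg/L.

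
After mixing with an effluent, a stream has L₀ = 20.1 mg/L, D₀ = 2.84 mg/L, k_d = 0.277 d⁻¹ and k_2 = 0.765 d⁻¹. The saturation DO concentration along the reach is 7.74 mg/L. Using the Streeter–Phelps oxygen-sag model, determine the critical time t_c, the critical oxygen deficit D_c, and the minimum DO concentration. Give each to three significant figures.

t_c = [1/(k_2−k_d)] ln[(k_2/k_d)(1 − D₀(k_2−k_d)/(k_d L₀))]
= [1/(0.765−0.277)] ln[(0.765/0.277)(1 − 2.84×0.4880/(0.277×20.1))]
= (1/0.4880) ln[2.762 × 0.7511] = 2.049 × ln(2.074) = 2.049 × 0.7296 = 1.495 d.
D_c = (k_d/k_2) L₀ e^(−k_d t_c) = (0.277/0.765) × 20.1 × e^(−0.277×1.495) = 0.3621 × 20.1 × 0.6609 = 4.810 mg/L.
Minimum DO = C_s − D_c = 7.74 − 4.810 = 2.930 mg/L.

t_c ≈ 1.50 d; D_c ≈ 4.81 mg/L; min DO ≈ 2.93 mg/L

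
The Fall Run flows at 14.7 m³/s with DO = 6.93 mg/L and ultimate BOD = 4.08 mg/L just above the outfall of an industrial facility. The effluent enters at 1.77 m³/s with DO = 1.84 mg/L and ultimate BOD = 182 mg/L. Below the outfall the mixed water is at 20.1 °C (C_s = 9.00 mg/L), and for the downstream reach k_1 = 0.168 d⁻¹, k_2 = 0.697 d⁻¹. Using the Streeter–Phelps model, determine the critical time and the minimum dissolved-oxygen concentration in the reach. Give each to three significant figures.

Mixed DO = (14.7×6.93 + 1.77×1.84)/(14.7+1.77) = 105.1/16.47 = 6.383 mg/L.
Mixed L₀ = (14.7×4.08 + 1.77×182)/(16.47) = 382.1/16.47 = 23.20 mg/L.
Initial deficit D₀ = C_s − DO₀ = 9.00 − 6.383 = 2.617 mg/L.
t_c = (1/0.5290) ln[(0.697/0.168)(1 − 2.617×0.5290/(0.168×23.20))] = 1.890 × ln(2.675) = 1.860 d.
D_c = (0.168/0.697) × 23.20 × e^(−0.168×1.860) = 0.2410 × 23.20 × 0.7316 = 4.091 mg/L.
Minimum DO = 9.00 − 4.091 = 4.909 mg/L.

t_c ≈ 1.86 d; minimum DO ≈ 4.91 mg/L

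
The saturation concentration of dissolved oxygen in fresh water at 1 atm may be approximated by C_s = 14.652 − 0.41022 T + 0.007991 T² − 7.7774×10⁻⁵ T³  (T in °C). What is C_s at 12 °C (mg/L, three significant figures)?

C_s = 14.652 − 0.41022×12 + 0.007991×12² − 7.7774×10⁻⁵×12³ = 10.75 mg/L.

C_s ≈ 10.7 mg/L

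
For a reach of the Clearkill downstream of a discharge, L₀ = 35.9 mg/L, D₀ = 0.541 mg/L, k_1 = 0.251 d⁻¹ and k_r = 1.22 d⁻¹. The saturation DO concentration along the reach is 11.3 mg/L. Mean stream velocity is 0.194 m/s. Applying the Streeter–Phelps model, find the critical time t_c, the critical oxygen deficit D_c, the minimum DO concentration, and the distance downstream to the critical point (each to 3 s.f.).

With k_r/k_1 = 4.861 and 1 − D₀(k_r−k_1)/(k_1 L₀) = 0.9418,
t_c = ln(4.861 × 0.9418) / (1.22 − 0.251) = ln(4.578) / 0.9690 = 1.521/0.9690 = 1.570 d.
L(t_c) = L₀ e^(−k_1 t_c) = 35.9 × 0.6743 = 24.21 mg/L, and at the critical point k_r D_c = k_1 L, so D_c = (0.251/1.22) × 24.21 = 4.981 mg/L.
Minimum DO = C_s − D_c = 11.3 − 4.981 = 6.319 mg/L.
x_c = v t_c = 0.194 m/s × 1.570 d × 86400 s/d = 26310 m ≈ 26.3 km.

t_c ≈ 1.57 d; D_c ≈ 4.98 mg/L; min DO ≈ 6.32 mg/L; x_c ≈ 26.3 km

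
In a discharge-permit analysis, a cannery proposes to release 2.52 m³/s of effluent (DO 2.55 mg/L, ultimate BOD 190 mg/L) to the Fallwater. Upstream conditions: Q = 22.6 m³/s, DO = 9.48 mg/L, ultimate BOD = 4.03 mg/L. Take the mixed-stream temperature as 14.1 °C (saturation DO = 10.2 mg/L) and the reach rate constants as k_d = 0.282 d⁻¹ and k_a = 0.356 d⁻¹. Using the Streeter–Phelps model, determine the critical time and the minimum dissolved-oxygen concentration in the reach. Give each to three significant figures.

Mixed DO = (22.6×9.48 + 2.52×2.55)/(22.6+2.52) = 220.7/25.12 = 8.785 mg/L.
Mixed L₀ = (22.6×4.03 + 2.52×190)/(25.12) = 569.9/25.12 = 22.69 mg/L.
Initial deficit D₀ = C_s − DO₀ = 10.2 − 8.785 = 1.415 mg/L.
t_c = (1/0.07400) ln[(0.356/0.282)(1 − 1.415×0.07400/(0.282×22.69))] = 13.51 × ln(1.242) = 2.926 d.
D_c = (0.282/0.356) × 22.69 × e^(−0.282×2.926) = 0.7921 × 22.69 × 0.4382 = 7.874 mg/L.
Minimum DO = 10.2 − 7.874 = 2.326 mg/L.

t_c ≈ 2.93 d; minimum DO ≈ 2.33 mg/L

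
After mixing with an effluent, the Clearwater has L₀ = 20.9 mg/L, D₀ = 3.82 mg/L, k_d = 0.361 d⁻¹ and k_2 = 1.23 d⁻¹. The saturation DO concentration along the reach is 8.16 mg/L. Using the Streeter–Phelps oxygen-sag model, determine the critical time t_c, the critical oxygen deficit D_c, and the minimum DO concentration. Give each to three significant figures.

t_c ≈ 0.744 d; D_c ≈ 4.69 mg/L; min DO ≈ 3.47 mg/L

With k_2/k_d = 3.407 and 1 − D₀(k_2−k_d)/(k_d L₀) = 0.5600,
t_c = ln(3.407 × 0.5600) / (1.23 − 0.361) = ln(1.908) / 0.8690 = 0.6461/0.8690 = 0.7435 d.
D_c = (k_d/k_2) L₀ e^(−k_d t_c) = (0.361/1.23) × 20.9 × e^(−0.361×0.7435) = 0.2935 × 20.9 × 0.7646 = 4.690 mg/L.
Minimum DO = C_s − D_c = 8.16 − 4.690 = 3.470 mg/L.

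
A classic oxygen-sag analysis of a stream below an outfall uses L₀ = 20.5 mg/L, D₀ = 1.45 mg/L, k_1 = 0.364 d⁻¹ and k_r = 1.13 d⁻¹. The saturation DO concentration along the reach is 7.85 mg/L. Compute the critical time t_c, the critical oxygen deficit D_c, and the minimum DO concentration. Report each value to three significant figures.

t_c ≈ 1.27 d; D_c ≈ 4.16 mg/L; min DO ≈ 3.69 mg/L

At the critical point dD/dt = 0, so k_1 L₀ e^(−k_1 t) = k_r D. Substituting D(t) from the Streeter–Phelps equation and solving for t gives
t_c = ln[(k_r/k_1)(1 − D₀(k_r−k_1)/(k_1 L₀))] / (k_r−k_1).
Here k_r−k_1 = 0.7660 d⁻¹ and 1 − D₀(k_r−k_1)/(k_1 L₀) = 1 − 1.45×0.7660/(0.364×20.5) = 0.8512, so
t_c = ln(3.104 × 0.8512) / 0.7660 = 0.9717 / 0.7660 = 1.268 d.
D_c = (k_1/k_r) L₀ e^(−k_1 t_c) = (0.364/1.13) × 20.5 × e^(−0.364×1.268) = 0.3221 × 20.5 × 0.6302 = 4.162 mg/L.
Minimum DO = C_s − D_c = 7.85 − 4.162 = 3.688 mg/L.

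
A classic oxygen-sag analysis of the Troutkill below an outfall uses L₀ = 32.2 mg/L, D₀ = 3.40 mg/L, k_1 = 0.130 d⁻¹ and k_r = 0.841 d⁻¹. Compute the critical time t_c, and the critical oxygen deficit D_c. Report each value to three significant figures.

With k_r/k_1 = 6.469 and 1 − D₀(k_r−k_1)/(k_1 L₀) = 0.4225,
t_c = ln(6.469 × 0.4225) / (0.841 − 0.130) = ln(2.733) / 0.7110 = 1.005/0.7110 = 1.414 d.
L(t_c) = L₀ e^(−k_1 t_c) = 32.2 × 0.8321 = 26.79 mg/L, and at the critical point k_r D_c = k_1 L, so D_c = (0.130/0.841) × 26.79 = 4.142 mg/L.

t_c ≈ 1.41 d; D_c ≈ 4.14 mg/L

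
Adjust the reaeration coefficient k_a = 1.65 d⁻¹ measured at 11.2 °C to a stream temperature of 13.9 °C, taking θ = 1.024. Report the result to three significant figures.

k_a ≈ 1.76 d⁻¹

k_a(T₂) = k_a(T₁) · θ^(T₂−T₁) = 1.65 × 1.024^(13.9−11.2)
= 1.65 × 1.024^2.70 = 1.65 × 1.066 = 1.759 d⁻¹.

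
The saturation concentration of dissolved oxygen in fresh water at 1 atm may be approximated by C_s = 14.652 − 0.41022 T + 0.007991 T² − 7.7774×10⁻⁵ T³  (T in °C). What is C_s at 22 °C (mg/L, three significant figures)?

C_s ≈ 8.67 mg/L

C_s = 14.652 − 0.41022×22 + 0.007991×22² − 7.7774×10⁻⁵×22³ = 8.667 mg/L.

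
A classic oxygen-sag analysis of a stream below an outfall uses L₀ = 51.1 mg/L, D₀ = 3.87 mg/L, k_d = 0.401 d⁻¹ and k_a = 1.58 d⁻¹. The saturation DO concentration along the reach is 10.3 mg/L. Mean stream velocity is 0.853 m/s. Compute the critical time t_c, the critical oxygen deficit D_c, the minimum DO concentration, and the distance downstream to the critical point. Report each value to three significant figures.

t_c ≈ 0.949 d; D_c ≈ 8.86 mg/L; min DO ≈ 1.44 mg/L; x_c ≈ 70.0 km

With k_a/k_d = 3.940 and 1 − D₀(k_a−k_d)/(k_d L₀) = 0.7773,
t_c = ln(3.940 × 0.7773) / (1.58 − 0.401) = ln(3.063) / 1.179 = 1.119/1.179 = 0.9494 d.
D_c = (k_d/k_a) L₀ e^(−k_d t_c) = (0.401/1.58) × 51.1 × e^(−0.401×0.9494) = 0.2538 × 51.1 × 0.6834 = 8.863 mg/L.
Minimum DO = C_s − D_c = 10.3 − 8.863 = 1.437 mg/L.
x_c = v t_c = 0.853 m/s × 0.9494 d × 86400 s/d = 69970 m ≈ 70.0 km.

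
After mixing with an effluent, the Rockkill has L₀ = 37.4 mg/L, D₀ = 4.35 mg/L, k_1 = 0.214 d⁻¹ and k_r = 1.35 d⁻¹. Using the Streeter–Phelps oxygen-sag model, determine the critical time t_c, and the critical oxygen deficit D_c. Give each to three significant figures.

t_c = [1/(k_r−k_1)] ln[(k_r/k_1)(1 − D₀(k_r−k_1)/(k_1 L₀))]
= [1/(1.35−0.214)] ln[(1.35/0.214)(1 − 4.35×1.136/(0.214×37.4))]
= (1/1.136) ln[6.308 × 0.3826] = 0.8803 × ln(2.413) = 0.8803 × 0.8811 = 0.7756 d.
L(t_c) = L₀ e^(−k_1 t_c) = 37.4 × 0.8471 = 31.68 mg/L, and at the critical point k_r D_c = k_1 L, so D_c = (0.214/1.35) × 31.68 = 5.022 mg/L.

t_c ≈ 0.776 d; D_c ≈ 5.02 mg/L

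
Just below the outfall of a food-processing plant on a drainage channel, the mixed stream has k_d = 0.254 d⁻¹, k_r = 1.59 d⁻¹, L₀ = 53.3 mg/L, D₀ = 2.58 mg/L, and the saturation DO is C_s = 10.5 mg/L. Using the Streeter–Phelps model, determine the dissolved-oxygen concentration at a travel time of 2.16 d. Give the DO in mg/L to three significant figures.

k_d L₀/(k_r−k_d) = 0.254×53.3/(1.59−0.254) = 13.54/1.336 = 10.13 mg/L.
e^(−k_d t) = e^(−0.254×2.160) = 0.5777; e^(−k_r t) = e^(−1.59×2.160) = 0.03224.
D = 10.13 × (0.5777 − 0.03224) + 2.58 × 0.03224 = 5.528 + 0.08319 = 5.611 mg/L.
DO = C_s − D = 10.5 − 5.611 = 4.889 mg/L.

DO ≈ 4.89 mg/L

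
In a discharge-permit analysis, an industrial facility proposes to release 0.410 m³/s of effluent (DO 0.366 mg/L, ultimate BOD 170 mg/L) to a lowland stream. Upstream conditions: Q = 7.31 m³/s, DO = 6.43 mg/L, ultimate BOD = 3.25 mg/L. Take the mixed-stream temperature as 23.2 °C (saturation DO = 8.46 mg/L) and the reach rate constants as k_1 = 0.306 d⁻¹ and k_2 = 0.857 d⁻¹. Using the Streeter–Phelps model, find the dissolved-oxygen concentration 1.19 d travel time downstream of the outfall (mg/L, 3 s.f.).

Mixed DO = (7.31×6.43 + 0.410×0.366)/(7.31+0.410) = 47.15/7.720 = 6.108 mg/L.
Mixed L₀ = (7.31×3.25 + 0.410×170)/(7.720) = 93.46/7.720 = 12.11 mg/L.
Initial deficit D₀ = C_s − DO₀ = 8.46 − 6.108 = 2.352 mg/L.
D(1.19) = [0.306×12.11/(0.857−0.306)](e^(−0.306×1.19) − e^(−0.857×1.19)) + 2.352 e^(−0.857×1.19)
= 6.723 × (0.6948 − 0.3607) + 2.352 × 0.3607 = 3.095 mg/L.
DO = 8.46 − 3.095 = 5.365 mg/L.

DO ≈ 5.37 mg/L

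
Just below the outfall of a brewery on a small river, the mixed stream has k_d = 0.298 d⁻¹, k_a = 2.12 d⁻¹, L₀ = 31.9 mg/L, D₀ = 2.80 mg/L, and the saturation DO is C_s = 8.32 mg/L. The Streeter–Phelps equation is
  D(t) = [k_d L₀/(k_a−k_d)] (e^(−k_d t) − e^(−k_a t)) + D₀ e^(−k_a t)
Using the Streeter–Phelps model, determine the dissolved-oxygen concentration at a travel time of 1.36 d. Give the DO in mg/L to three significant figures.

k_d L₀/(k_a−k_d) = 0.298×31.9/(2.12−0.298) = 9.506/1.822 = 5.217 mg/L.
e^(−k_d t) = e^(−0.298×1.360) = 0.6668; e^(−k_a t) = e^(−2.12×1.360) = 0.05596.
D = 5.217 × (0.6668 − 0.05596) + 2.80 × 0.05596 = 3.187 + 0.1567 = 3.344 mg/L.
DO = C_s − D = 8.32 − 3.344 = 4.976 mg/L.

DO ≈ 4.98 mg/L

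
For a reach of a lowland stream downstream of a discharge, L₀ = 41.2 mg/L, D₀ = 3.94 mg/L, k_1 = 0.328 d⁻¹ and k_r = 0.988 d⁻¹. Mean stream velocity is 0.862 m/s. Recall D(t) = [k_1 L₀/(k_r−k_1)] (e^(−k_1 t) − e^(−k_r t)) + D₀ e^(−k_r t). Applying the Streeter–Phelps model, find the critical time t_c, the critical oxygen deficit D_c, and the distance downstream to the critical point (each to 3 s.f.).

t_c ≈ 1.35 d; D_c ≈ 8.79 mg/L; x_c ≈ 100 km

At the critical point dD/dt = 0, so k_1 L₀ e^(−k_1 t) = k_r D. Substituting D(t) from the Streeter–Phelps equation and solving for t gives
t_c = ln[(k_r/k_1)(1 − D₀(k_r−k_1)/(k_1 L₀))] / (k_r−k_1).
Here k_r−k_1 = 0.6600 d⁻¹ and 1 − D₀(k_r−k_1)/(k_1 L₀) = 1 − 3.94×0.6600/(0.328×41.2) = 0.8076, so
t_c = ln(3.012 × 0.8076) / 0.6600 = 0.8889 / 0.6600 = 1.347 d.
D_c = (k_1/k_r) L₀ e^(−k_1 t_c) = (0.328/0.988) × 41.2 × e^(−0.328×1.347) = 0.3320 × 41.2 × 0.6429 = 8.793 mg/L.
x_c = v t_c = 0.862 m/s × 1.347 d × 86400 s/d = 100300 m ≈ 100 km.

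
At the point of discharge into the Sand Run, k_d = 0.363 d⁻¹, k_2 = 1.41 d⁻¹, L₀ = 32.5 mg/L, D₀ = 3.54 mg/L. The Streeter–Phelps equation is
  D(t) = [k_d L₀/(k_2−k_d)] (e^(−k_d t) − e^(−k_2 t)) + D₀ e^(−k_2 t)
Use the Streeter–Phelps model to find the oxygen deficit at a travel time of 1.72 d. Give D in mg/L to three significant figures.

k_d L₀/(k_2−k_d) = 0.363×32.5/(1.41−0.363) = 11.80/1.047 = 11.27 mg/L.
e^(−k_d t) = e^(−0.363×1.720) = 0.5356; e^(−k_2 t) = e^(−1.41×1.720) = 0.08846.
D = 11.27 × (0.5356 − 0.08846) + 3.54 × 0.08846 = 5.038 + 0.3131 = 5.352 mg/L.

D ≈ 5.35 mg/L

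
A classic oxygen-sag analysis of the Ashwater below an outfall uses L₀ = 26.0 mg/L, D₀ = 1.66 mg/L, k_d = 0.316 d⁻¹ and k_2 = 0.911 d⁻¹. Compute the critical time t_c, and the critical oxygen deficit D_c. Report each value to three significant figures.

With k_2/k_d = 2.883 and 1 − D₀(k_2−k_d)/(k_d L₀) = 0.8798,
t_c = ln(2.883 × 0.8798) / (0.911 − 0.316) = ln(2.536) / 0.5950 = 0.9307/0.5950 = 1.564 d.
D_c = (k_d/k_2) L₀ e^(−k_d t_c) = (0.316/0.911) × 26.0 × e^(−0.316×1.564) = 0.3469 × 26.0 × 0.6100 = 5.501 mg/L.

t_c ≈ 1.56 d; D_c ≈ 5.50 mg/L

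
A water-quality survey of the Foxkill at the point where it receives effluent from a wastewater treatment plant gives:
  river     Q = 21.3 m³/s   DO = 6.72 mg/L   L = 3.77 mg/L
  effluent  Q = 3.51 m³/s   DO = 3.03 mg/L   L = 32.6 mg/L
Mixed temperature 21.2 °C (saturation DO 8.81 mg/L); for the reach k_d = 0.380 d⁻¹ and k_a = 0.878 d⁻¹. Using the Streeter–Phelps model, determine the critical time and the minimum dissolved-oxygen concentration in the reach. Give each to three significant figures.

Mixed DO = (21.3×6.72 + 3.51×3.03)/(21.3+3.51) = 153.8/24.81 = 6.198 mg/L.
Mixed L₀ = (21.3×3.77 + 3.51×32.6)/(24.81) = 194.7/24.81 = 7.849 mg/L.
Initial deficit D₀ = C_s − DO₀ = 8.81 − 6.198 = 2.612 mg/L.
t_c = (1/0.4980) ln[(0.878/0.380)(1 − 2.612×0.4980/(0.380×7.849))] = 2.008 × ln(1.303) = 0.5312 d.
D_c = (0.380/0.878) × 7.849 × e^(−0.380×0.5312) = 0.4328 × 7.849 × 0.8172 = 2.776 mg/L.
Minimum DO = 8.81 − 2.776 = 6.034 mg/L.

t_c ≈ 0.531 d; minimum DO ≈ 6.03 mg/L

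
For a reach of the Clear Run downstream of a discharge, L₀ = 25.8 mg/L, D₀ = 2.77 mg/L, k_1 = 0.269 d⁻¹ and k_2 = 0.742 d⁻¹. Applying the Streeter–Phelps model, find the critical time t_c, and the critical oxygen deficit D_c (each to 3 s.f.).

t_c ≈ 1.70 d; D_c ≈ 5.92 mg/L

With k_2/k_1 = 2.758 and 1 − D₀(k_2−k_1)/(k_1 L₀) = 0.8112,
t_c = ln(2.758 × 0.8112) / (0.742 − 0.269) = ln(2.238) / 0.4730 = 0.8054/0.4730 = 1.703 d.
L(t_c) = L₀ e^(−k_1 t_c) = 25.8 × 0.6325 = 16.32 mg/L, and at the critical point k_2 D_c = k_1 L, so D_c = (0.269/0.742) × 16.32 = 5.916 mg/L.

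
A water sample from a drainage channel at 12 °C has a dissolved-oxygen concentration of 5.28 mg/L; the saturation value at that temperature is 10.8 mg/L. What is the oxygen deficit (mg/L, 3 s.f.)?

D = C_s − C = 10.8 − 5.28 = 5.52 mg/L.

D ≈ 5.52 mg/L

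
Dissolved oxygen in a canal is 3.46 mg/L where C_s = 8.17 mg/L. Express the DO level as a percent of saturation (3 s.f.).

42.4 % saturation

% saturation = C/C_s × 100 = 3.46/8.17 × 100 = 42.4 %.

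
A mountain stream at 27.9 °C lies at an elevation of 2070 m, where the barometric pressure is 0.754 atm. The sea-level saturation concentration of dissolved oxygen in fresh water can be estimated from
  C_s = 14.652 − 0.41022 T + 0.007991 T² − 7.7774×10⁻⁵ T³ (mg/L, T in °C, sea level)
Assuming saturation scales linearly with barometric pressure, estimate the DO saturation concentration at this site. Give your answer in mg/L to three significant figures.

At sea level: C_s = 14.652 − 0.41022×27.9 + 0.007991×27.9² − 7.7774×10⁻⁵×27.9³ = 7.738 mg/L.
Pressure correction: C_s' = 7.738 × 0.754 = 5.835 mg/L.

C_s ≈ 5.83 mg/L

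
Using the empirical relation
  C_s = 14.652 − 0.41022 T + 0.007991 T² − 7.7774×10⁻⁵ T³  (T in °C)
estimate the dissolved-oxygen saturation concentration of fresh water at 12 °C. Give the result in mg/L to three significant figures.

C_s = 14.652 − 0.41022×12 + 0.007991×12² − 7.7774×10⁻⁵×12³ = 10.75 mg/L.

C_s ≈ 10.7 mg/L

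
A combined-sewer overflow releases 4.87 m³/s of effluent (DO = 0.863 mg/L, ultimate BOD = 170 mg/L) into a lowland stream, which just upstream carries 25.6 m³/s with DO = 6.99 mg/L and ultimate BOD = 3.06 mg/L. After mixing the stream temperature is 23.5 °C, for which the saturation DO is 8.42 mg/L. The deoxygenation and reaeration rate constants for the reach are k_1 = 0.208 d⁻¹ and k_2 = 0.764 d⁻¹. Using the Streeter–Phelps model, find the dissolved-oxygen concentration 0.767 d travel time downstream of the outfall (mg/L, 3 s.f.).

Mixed DO = (25.6×6.99 + 4.87×0.863)/(25.6+4.87) = 183.1/30.47 = 6.011 mg/L.
Mixed L₀ = (25.6×3.06 + 4.87×170)/(30.47) = 906.2/30.47 = 29.74 mg/L.
Initial deficit D₀ = C_s − DO₀ = 8.42 − 6.011 = 2.409 mg/L.
D(0.767) = [0.208×29.74/(0.764−0.208)](e^(−0.208×0.767) − e^(−0.764×0.767)) + 2.409 e^(−0.764×0.767)
= 11.13 × (0.8525 − 0.5566) + 2.409 × 0.5566 = 4.634 mg/L.
DO = 8.42 − 4.634 = 3.786 mg/L.

DO ≈ 3.79 mg/L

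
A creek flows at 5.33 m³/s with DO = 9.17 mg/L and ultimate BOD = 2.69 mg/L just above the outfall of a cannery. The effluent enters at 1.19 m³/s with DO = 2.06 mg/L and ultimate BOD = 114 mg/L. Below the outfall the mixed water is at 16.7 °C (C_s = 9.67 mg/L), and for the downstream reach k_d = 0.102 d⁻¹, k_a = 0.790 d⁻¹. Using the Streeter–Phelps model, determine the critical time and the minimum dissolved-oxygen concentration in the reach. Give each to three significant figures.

Mixed DO = (5.33×9.17 + 1.19×2.06)/(5.33+1.19) = 51.33/6.520 = 7.872 mg/L.
Mixed L₀ = (5.33×2.69 + 1.19×114)/(6.520) = 150.0/6.520 = 23.01 mg/L.
Initial deficit D₀ = C_s − DO₀ = 9.67 − 7.872 = 1.798 mg/L.
t_c = (1/0.6880) ln[(0.790/0.102)(1 − 1.798×0.6880/(0.102×23.01))] = 1.453 × ln(3.663) = 1.887 d.
D_c = (0.102/0.790) × 23.01 × e^(−0.102×1.887) = 0.1291 × 23.01 × 0.8249 = 2.450 mg/L.
Minimum DO = 9.67 − 2.450 = 7.220 mg/L.

t_c ≈ 1.89 d; minimum DO ≈ 7.22 mg/L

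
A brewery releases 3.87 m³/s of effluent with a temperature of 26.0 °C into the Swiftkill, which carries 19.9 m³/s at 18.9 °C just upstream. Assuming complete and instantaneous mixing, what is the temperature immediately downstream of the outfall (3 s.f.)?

20.1 °C

Flow-weighted mixing: C = (Q_r C_r + Q_w C_w)/(Q_r + Q_w)
= (19.9×18.9 + 3.87×26.0)/(19.9 + 3.87) = 476.7/23.77 = 20.06 °C.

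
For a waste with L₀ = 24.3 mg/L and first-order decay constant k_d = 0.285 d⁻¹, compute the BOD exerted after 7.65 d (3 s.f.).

y_t = L₀(1 − e^(−k_d t)) = 24.3 × (1 − e^(−0.285×7.65))
= 24.3 × (1 − 0.1130) = 24.3 × 0.8870 = 21.55 mg/L.

y ≈ 21.6 mg/L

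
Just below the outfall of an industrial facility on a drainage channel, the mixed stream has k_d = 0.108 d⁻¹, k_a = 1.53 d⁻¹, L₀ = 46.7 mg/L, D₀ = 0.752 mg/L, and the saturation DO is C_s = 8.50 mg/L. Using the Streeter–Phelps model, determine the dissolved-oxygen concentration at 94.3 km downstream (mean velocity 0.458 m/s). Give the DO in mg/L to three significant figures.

DO ≈ 5.83 mg/L

Travel time t = x/v = 94.3 km / (0.458 m/s) = 94300 m / 0.458 m/s = 205900 s = 2.383 d.
k_d L₀/(k_a−k_d) = 0.108×46.7/(1.53−0.108) = 5.044/1.422 = 3.547 mg/L.
e^(−k_d t) = e^(−0.108×2.383) = 0.7731; e^(−k_a t) = e^(−1.53×2.383) = 0.02609.
D = 3.547 × (0.7731 − 0.02609) + 0.752 × 0.02609 = 2.649 + 0.01962 = 2.669 mg/L.
DO = C_s − D = 8.50 − 2.669 = 5.831 mg/L.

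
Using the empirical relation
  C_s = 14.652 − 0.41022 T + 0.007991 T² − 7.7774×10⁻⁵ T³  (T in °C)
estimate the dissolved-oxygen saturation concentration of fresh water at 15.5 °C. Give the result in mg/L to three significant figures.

C_s = 14.652 − 0.41022×15.5 + 0.007991×15.5² − 7.7774×10⁻⁵×15.5³ = 9.924 mg/L.

C_s ≈ 9.92 mg/L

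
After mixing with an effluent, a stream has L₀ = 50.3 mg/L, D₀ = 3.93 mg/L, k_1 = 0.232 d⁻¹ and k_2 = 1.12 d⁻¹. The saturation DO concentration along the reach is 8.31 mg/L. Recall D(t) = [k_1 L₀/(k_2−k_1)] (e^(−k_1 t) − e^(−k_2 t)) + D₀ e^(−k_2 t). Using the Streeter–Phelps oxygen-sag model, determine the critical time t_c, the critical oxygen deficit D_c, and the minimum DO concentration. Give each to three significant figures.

t_c = [1/(k_2−k_1)] ln[(k_2/k_1)(1 − D₀(k_2−k_1)/(k_1 L₀))]
= [1/(1.12−0.232)] ln[(1.12/0.232)(1 − 3.93×0.8880/(0.232×50.3))]
= (1/0.8880) ln[4.828 × 0.7009] = 1.126 × ln(3.384) = 1.126 × 1.219 = 1.373 d.
D_c = (k_1/k_2) L₀ e^(−k_1 t_c) = (0.232/1.12) × 50.3 × e^(−0.232×1.373) = 0.2071 × 50.3 × 0.7273 = 7.577 mg/L.
Minimum DO = C_s − D_c = 8.31 − 7.577 = 0.7326 mg/L.

t_c ≈ 1.37 d; D_c ≈ 7.58 mg/L; min DO ≈ 0.733 mg/L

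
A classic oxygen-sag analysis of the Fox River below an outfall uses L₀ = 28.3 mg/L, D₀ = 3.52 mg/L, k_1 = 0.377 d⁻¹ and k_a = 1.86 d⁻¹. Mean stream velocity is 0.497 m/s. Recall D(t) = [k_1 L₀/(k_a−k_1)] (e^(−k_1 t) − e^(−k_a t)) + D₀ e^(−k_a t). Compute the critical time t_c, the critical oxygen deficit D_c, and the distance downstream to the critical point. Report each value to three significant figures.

t_c ≈ 0.623 d; D_c ≈ 4.54 mg/L; x_c ≈ 26.8 km

At the critical point dD/dt = 0, so k_1 L₀ e^(−k_1 t) = k_a D. Substituting D(t) from the Streeter–Phelps equation and solving for t gives
t_c = ln[(k_a/k_1)(1 − D₀(k_a−k_1)/(k_1 L₀))] / (k_a−k_1).
Here k_a−k_1 = 1.483 d⁻¹ and 1 − D₀(k_a−k_1)/(k_1 L₀) = 1 − 3.52×1.483/(0.377×28.3) = 0.5107, so
t_c = ln(4.934 × 0.5107) / 1.483 = 0.9242 / 1.483 = 0.6232 d.
L(t_c) = L₀ e^(−k_1 t_c) = 28.3 × 0.7906 = 22.37 mg/L, and at the critical point k_a D_c = k_1 L, so D_c = (0.377/1.86) × 22.37 = 4.535 mg/L.
x_c = v t_c = 0.497 m/s × 0.6232 d × 86400 s/d = 26760 m ≈ 26.8 km.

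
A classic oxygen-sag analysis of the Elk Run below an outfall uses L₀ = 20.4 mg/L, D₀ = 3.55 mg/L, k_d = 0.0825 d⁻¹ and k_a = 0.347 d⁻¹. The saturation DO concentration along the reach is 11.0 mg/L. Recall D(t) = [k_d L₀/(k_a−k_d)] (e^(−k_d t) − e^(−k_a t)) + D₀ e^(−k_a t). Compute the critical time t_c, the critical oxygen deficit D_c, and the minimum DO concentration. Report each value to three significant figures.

t_c ≈ 2.35 d; D_c ≈ 4.00 mg/L; min DO ≈ 7.00 mg/L

With k_a/k_d = 4.206 and 1 − D₀(k_a−k_d)/(k_d L₀) = 0.4421,
t_c = ln(4.206 × 0.4421) / (0.347 − 0.0825) = ln(1.859) / 0.2645 = 0.6203/0.2645 = 2.345 d.
L(t_c) = L₀ e^(−k_d t_c) = 20.4 × 0.8241 = 16.81 mg/L, and at the critical point k_a D_c = k_d L, so D_c = (0.0825/0.347) × 16.81 = 3.997 mg/L.
Minimum DO = C_s − D_c = 11.0 − 3.997 = 7.003 mg/L.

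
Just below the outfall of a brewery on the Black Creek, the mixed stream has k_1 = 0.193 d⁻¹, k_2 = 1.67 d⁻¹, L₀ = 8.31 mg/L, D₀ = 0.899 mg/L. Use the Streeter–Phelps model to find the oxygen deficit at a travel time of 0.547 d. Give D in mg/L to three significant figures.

k_1 L₀/(k_2−k_1) = 0.193×8.31/(1.67−0.193) = 1.604/1.477 = 1.086 mg/L.
e^(−k_1 t) = e^(−0.193×0.5470) = 0.8998; e^(−k_2 t) = e^(−1.67×0.5470) = 0.4011.
D = 1.086 × (0.8998 − 0.4011) + 0.899 × 0.4011 = 0.5415 + 0.3606 = 0.9021 mg/L.

D ≈ 0.902 mg/L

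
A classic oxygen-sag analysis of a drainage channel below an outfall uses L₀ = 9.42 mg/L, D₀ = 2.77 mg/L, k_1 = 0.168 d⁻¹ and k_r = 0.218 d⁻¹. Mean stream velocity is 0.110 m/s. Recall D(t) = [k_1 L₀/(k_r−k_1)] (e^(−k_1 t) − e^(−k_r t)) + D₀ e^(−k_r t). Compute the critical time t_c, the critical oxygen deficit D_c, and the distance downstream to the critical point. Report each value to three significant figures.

t_c ≈ 3.38 d; D_c ≈ 4.12 mg/L; x_c ≈ 32.1 km

At the critical point dD/dt = 0, so k_1 L₀ e^(−k_1 t) = k_r D. Substituting D(t) from the Streeter–Phelps equation and solving for t gives
t_c = ln[(k_r/k_1)(1 − D₀(k_r−k_1)/(k_1 L₀))] / (k_r−k_1).
Here k_r−k_1 = 0.05000 d⁻¹ and 1 − D₀(k_r−k_1)/(k_1 L₀) = 1 − 2.77×0.05000/(0.168×9.42) = 0.9125, so
t_c = ln(1.298 × 0.9125) / 0.05000 = 0.1689 / 0.05000 = 3.379 d.
D_c = (k_1/k_r) L₀ e^(−k_1 t_c) = (0.168/0.218) × 9.42 × e^(−0.168×3.379) = 0.7706 × 9.42 × 0.5669 = 4.115 mg/L.
x_c = v t_c = 0.110 m/s × 3.379 d × 86400 s/d = 32110 m ≈ 32.1 km.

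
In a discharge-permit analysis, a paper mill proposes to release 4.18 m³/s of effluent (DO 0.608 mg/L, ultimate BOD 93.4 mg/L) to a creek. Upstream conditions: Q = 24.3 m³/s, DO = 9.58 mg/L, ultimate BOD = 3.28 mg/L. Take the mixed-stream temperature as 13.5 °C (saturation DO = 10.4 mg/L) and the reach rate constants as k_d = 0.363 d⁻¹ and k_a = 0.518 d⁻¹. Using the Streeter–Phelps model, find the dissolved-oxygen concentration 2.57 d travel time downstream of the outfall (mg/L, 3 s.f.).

Mixed DO = (24.3×9.58 + 4.18×0.608)/(24.3+4.18) = 235.3/28.48 = 8.263 mg/L.
Mixed L₀ = (24.3×3.28 + 4.18×93.4)/(28.48) = 470.1/28.48 = 16.51 mg/L.
Initial deficit D₀ = C_s − DO₀ = 10.4 − 8.263 = 2.137 mg/L.
D(2.57) = [0.363×16.51/(0.518−0.363)](e^(−0.363×2.57) − e^(−0.518×2.57)) + 2.137 e^(−0.518×2.57)
= 38.66 × (0.3934 − 0.2641) + 2.137 × 0.2641 = 5.561 mg/L.
DO = 10.4 − 5.561 = 4.839 mg/L.

DO ≈ 4.84 mg/L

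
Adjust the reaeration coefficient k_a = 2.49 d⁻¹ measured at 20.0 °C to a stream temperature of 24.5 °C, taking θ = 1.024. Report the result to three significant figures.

k_a(T₂) = k_a(T₁) · θ^(T₂−T₁) = 2.49 × 1.024^(24.5−20.0)
= 2.49 × 1.024^4.50 = 2.49 × 1.113 = 2.770 d⁻¹.

k_a ≈ 2.77 d⁻¹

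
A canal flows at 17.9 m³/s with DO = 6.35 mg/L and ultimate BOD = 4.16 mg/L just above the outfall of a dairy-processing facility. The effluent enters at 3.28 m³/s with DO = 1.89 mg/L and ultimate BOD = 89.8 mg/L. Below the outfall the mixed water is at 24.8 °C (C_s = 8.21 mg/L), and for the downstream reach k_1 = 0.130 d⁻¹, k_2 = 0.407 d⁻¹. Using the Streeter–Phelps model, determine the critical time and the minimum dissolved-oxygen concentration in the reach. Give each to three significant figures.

Mixed DO = (17.9×6.35 + 3.28×1.89)/(17.9+3.28) = 119.9/21.18 = 5.659 mg/L.
Mixed L₀ = (17.9×4.16 + 3.28×89.8)/(21.18) = 369.0/21.18 = 17.42 mg/L.
Initial deficit D₀ = C_s − DO₀ = 8.21 − 5.659 = 2.551 mg/L.
t_c = (1/0.2770) ln[(0.407/0.130)(1 − 2.551×0.2770/(0.130×17.42))] = 3.610 × ln(2.154) = 2.770 d.
D_c = (0.130/0.407) × 17.42 × e^(−0.130×2.770) = 0.3194 × 17.42 × 0.6976 = 3.882 mg/L.
Minimum DO = 8.21 − 3.882 = 4.328 mg/L.

t_c ≈ 2.77 d; minimum DO ≈ 4.33 mg/L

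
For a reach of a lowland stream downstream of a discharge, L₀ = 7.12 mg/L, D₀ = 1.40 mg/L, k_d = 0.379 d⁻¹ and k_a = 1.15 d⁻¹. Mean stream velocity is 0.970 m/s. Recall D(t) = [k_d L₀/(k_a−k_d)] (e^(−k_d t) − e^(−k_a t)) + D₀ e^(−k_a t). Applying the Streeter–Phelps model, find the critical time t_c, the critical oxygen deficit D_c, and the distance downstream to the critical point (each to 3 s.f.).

t_c = [1/(k_a−k_d)] ln[(k_a/k_d)(1 − D₀(k_a−k_d)/(k_d L₀))]
= [1/(1.15−0.379)] ln[(1.15/0.379)(1 − 1.40×0.7710/(0.379×7.12))]
= (1/0.7710) ln[3.034 × 0.6000] = 1.297 × ln(1.821) = 1.297 × 0.5992 = 0.7771 d.
L(t_c) = L₀ e^(−k_d t_c) = 7.12 × 0.7449 = 5.304 mg/L, and at the critical point k_a D_c = k_d L, so D_c = (0.379/1.15) × 5.304 = 1.748 mg/L.
x_c = v t_c = 0.970 m/s × 0.7771 d × 86400 s/d = 65130 m ≈ 65.1 km.

t_c ≈ 0.777 d; D_c ≈ 1.75 mg/L; x_c ≈ 65.1 km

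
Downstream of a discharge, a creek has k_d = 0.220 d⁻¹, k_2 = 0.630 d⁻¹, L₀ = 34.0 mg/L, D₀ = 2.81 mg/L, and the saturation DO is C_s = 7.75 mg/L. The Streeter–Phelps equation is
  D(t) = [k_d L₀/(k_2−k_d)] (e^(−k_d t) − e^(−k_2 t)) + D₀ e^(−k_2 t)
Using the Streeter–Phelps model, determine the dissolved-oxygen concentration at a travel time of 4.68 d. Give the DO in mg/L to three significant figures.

DO ≈ 2.04 mg/L

k_d L₀/(k_2−k_d) = 0.220×34.0/(0.630−0.220) = 7.480/0.4100 = 18.24 mg/L.
e^(−k_d t) = e^(−0.220×4.680) = 0.3571; e^(−k_2 t) = e^(−0.630×4.680) = 0.05242.
D = 18.24 × (0.3571 − 0.05242) + 2.81 × 0.05242 = 5.559 + 0.1473 = 5.707 mg/L.
DO = C_s − D = 7.75 − 5.707 = 2.043 mg/L.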